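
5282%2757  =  2525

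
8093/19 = 8093/19 =425.95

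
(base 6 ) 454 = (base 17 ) a8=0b10110010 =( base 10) 178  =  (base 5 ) 1203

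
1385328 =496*2793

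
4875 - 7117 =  - 2242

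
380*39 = 14820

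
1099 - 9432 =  - 8333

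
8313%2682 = 267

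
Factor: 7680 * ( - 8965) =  - 2^9*3^1 * 5^2*11^1*163^1 = - 68851200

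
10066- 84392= - 74326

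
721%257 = 207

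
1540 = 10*154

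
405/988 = 405/988 = 0.41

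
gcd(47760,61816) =8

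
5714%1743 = 485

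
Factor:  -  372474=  - 2^1 * 3^2*20693^1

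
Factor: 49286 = 2^1 * 19^1 * 1297^1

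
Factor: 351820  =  2^2*5^1  *7^2*359^1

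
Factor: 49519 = 23^1 * 2153^1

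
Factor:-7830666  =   - 2^1*3^2 * 435037^1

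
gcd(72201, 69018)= 3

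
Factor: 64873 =29^1*2237^1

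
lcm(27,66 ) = 594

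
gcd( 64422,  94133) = 1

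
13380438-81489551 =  - 68109113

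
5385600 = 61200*88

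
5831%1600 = 1031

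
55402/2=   27701 = 27701.00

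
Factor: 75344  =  2^4*17^1*277^1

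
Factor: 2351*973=2287523 = 7^1*139^1 *2351^1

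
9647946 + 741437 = 10389383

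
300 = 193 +107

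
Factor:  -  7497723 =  - 3^1*19^1*199^1*661^1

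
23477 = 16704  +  6773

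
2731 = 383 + 2348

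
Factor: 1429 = 1429^1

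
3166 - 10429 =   -  7263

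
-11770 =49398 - 61168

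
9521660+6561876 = 16083536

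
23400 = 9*2600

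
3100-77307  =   - 74207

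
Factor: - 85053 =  - 3^1*28351^1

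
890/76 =11 + 27/38 = 11.71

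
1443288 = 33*43736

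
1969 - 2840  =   - 871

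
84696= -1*(-84696)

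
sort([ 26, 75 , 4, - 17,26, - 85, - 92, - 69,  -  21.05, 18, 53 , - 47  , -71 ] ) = [ - 92, - 85, - 71, - 69, - 47, - 21.05, - 17,4, 18 , 26,26,53 , 75 ]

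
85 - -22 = 107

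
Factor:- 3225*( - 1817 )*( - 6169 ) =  - 3^1*5^2*23^1*31^1*43^1*79^1*199^1=- 36149260425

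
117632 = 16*7352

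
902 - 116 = 786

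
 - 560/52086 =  - 280/26043 = -0.01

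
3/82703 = 3/82703 = 0.00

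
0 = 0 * 111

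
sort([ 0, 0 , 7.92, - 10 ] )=[ - 10, 0,0,7.92]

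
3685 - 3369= 316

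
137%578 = 137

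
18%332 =18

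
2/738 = 1/369 = 0.00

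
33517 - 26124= 7393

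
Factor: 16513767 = 3^3*611621^1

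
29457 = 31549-2092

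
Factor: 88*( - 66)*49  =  -2^4*3^1*7^2 *11^2= - 284592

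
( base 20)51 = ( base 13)7A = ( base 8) 145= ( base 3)10202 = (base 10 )101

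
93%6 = 3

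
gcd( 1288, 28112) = 56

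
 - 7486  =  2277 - 9763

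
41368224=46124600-4756376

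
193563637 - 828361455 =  - 634797818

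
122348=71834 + 50514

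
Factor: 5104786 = 2^1*2552393^1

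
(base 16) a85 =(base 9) 3622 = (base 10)2693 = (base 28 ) 3C5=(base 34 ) 2b7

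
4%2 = 0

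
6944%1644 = 368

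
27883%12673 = 2537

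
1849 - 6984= - 5135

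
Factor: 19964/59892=3^( - 1) =1/3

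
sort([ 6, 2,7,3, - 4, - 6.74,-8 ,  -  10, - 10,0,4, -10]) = [ - 10, - 10, - 10, - 8, - 6.74, - 4,0,2, 3, 4, 6,7 ] 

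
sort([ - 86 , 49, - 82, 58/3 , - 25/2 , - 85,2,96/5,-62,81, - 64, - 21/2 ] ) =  [ - 86, - 85, - 82, - 64, - 62, - 25/2, -21/2,2, 96/5, 58/3, 49, 81 ]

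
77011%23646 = 6073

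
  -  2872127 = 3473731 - 6345858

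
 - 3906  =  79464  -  83370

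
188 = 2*94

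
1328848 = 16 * 83053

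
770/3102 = 35/141 = 0.25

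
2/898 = 1/449 = 0.00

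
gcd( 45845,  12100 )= 5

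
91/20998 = 91/20998 = 0.00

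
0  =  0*59662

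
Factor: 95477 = 307^1*311^1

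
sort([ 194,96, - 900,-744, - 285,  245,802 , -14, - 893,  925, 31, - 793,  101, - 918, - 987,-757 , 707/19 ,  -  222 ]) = [-987,-918,-900,-893, - 793, - 757,-744, - 285,-222, - 14, 31,707/19,  96,101, 194,  245, 802, 925]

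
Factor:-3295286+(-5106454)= -8401740 = - 2^2 * 3^1*5^1*17^1*8237^1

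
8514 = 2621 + 5893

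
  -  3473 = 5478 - 8951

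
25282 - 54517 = -29235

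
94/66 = 1+14/33 = 1.42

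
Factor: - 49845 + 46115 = - 3730 = - 2^1*5^1*373^1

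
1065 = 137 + 928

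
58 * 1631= 94598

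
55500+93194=148694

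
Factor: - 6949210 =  - 2^1 * 5^1*787^1 *883^1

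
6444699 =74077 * 87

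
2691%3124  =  2691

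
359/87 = 4 + 11/87 = 4.13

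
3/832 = 3/832 = 0.00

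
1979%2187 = 1979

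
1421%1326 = 95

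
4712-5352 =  - 640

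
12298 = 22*559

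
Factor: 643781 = 643781^1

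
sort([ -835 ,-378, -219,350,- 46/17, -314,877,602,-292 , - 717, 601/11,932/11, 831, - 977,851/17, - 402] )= [ - 977,-835, - 717, - 402,-378,  -  314, - 292, - 219  ,  -  46/17, 851/17,601/11, 932/11,350,602,  831, 877 ] 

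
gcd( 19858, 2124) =2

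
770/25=30+4/5 = 30.80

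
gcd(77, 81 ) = 1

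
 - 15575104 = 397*(-39232)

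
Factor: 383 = 383^1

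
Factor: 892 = 2^2*223^1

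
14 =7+7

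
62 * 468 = 29016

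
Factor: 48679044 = 2^2*3^1*113^1*35899^1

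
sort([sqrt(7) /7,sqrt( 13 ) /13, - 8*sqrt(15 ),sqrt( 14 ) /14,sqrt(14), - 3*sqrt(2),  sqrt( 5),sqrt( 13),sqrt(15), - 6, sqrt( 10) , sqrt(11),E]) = [ - 8 * sqrt(15), - 6 , - 3*sqrt(2),sqrt(14)/14, sqrt(13)/13,sqrt(7 )/7, sqrt(5), E, sqrt( 10),sqrt( 11),sqrt( 13 ), sqrt( 14),sqrt(15)] 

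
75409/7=75409/7 = 10772.71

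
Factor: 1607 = 1607^1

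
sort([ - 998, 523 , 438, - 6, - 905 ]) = [ -998, - 905,  -  6, 438 , 523] 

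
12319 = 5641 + 6678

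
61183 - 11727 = 49456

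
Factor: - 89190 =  - 2^1 * 3^2*5^1*991^1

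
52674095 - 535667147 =- 482993052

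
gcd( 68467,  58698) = 1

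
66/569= 66/569 = 0.12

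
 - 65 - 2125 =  - 2190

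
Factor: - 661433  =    -  191^1*3463^1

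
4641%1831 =979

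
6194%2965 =264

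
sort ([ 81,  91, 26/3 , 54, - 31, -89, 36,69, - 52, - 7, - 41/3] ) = [ - 89, - 52,-31, - 41/3,-7, 26/3, 36, 54, 69,81, 91]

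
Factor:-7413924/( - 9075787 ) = 1059132/1296541 = 2^2 * 3^1*19^( - 1)*68239^(  -  1)*88261^1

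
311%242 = 69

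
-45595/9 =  - 5067+8/9 = - 5066.11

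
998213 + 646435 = 1644648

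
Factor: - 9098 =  - 2^1*4549^1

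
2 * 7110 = 14220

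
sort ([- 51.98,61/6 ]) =[ -51.98 , 61/6] 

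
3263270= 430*7589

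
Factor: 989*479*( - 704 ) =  - 333506624 = - 2^6*11^1 * 23^1*43^1*479^1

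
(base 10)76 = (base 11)6a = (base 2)1001100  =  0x4C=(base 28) 2k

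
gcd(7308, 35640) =36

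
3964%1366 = 1232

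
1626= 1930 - 304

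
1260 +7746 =9006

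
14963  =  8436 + 6527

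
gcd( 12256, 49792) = 32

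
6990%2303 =81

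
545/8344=545/8344 = 0.07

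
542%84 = 38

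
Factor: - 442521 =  - 3^2*49169^1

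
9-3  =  6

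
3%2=1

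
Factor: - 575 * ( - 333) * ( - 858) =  - 164285550 = - 2^1*3^3*5^2 * 11^1*13^1*23^1*37^1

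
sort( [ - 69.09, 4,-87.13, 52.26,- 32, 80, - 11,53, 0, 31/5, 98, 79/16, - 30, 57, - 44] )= [ - 87.13, - 69.09,-44,- 32, - 30  , - 11, 0,4,  79/16,31/5, 52.26, 53, 57,80, 98] 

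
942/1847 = 942/1847 = 0.51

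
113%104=9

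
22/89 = 22/89  =  0.25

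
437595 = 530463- 92868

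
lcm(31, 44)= 1364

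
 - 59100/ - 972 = 60 + 65/81  =  60.80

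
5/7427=5/7427 = 0.00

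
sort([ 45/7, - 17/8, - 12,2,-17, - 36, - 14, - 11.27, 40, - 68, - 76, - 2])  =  [ - 76, - 68, - 36, - 17, - 14, -12, - 11.27, - 17/8, - 2 , 2,  45/7,  40] 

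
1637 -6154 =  - 4517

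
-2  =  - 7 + 5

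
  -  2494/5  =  -499  +  1/5 = - 498.80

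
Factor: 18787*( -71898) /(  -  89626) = 675373863/44813 = 3^1*23^1*41^ ( - 1)*521^1*1093^(  -  1)*18787^1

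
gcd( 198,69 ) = 3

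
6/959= 6/959=0.01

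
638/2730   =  319/1365  =  0.23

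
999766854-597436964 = 402329890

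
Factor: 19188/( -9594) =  - 2^1 = - 2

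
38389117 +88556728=126945845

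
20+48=68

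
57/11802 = 19/3934 = 0.00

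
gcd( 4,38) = 2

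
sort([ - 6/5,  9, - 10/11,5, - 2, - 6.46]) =[  -  6.46, - 2, - 6/5, - 10/11,5, 9] 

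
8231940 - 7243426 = 988514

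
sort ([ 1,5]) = [ 1, 5]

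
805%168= 133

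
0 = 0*3977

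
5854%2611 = 632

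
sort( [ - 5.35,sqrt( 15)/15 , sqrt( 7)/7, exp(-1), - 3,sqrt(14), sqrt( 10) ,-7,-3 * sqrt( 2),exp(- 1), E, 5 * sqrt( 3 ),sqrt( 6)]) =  [ - 7, - 5.35,-3 * sqrt( 2), - 3,sqrt( 15) /15,exp ( - 1 ), exp( - 1),sqrt( 7)/7 , sqrt(6), E, sqrt( 10), sqrt( 14), 5*sqrt(3 ) ] 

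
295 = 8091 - 7796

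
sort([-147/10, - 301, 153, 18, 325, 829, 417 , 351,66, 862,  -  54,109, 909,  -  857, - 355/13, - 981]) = [ - 981, - 857, - 301, - 54, - 355/13, - 147/10 , 18, 66, 109, 153,325, 351,  417,829 , 862,909 ]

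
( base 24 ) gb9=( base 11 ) 7147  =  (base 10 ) 9489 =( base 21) 10ai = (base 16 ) 2511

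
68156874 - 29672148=38484726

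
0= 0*77176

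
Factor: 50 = 2^1*  5^2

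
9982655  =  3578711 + 6403944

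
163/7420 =163/7420=0.02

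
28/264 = 7/66 = 0.11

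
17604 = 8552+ 9052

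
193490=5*38698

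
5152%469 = 462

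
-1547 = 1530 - 3077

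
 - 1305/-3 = 435/1 = 435.00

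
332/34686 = 166/17343=0.01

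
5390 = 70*77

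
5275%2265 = 745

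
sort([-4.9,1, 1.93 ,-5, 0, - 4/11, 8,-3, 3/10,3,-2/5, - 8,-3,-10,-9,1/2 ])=[-10,-9, - 8, -5, - 4.9 ,  -  3,-3,  -  2/5, - 4/11, 0, 3/10, 1/2, 1, 1.93,  3, 8]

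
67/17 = 3 + 16/17 = 3.94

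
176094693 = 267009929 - 90915236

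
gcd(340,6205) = 85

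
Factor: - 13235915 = - 5^1 * 7^1*11^1*31^1*1109^1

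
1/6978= 1/6978= 0.00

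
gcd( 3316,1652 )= 4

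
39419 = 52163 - 12744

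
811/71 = 811/71 =11.42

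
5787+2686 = 8473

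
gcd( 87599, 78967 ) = 1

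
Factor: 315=3^2  *5^1*7^1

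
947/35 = 947/35 = 27.06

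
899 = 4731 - 3832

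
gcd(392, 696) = 8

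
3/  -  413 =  - 3/413=- 0.01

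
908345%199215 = 111485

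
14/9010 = 7/4505 = 0.00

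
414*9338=3865932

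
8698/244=35 + 79/122 = 35.65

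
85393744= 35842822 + 49550922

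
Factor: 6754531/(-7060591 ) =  - 7^1*31^ (  -  1 )*421^( -1)*541^( - 1)*964933^1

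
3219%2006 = 1213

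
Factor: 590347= 43^1*13729^1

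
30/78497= 30/78497 = 0.00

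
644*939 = 604716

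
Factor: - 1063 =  - 1063^1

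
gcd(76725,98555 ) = 5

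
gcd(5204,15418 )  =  2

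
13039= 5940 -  - 7099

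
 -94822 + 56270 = - 38552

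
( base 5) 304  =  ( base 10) 79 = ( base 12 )67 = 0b1001111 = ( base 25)34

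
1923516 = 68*28287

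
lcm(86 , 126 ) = 5418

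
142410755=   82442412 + 59968343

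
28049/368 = 28049/368 = 76.22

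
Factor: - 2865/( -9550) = 3/10 = 2^( - 1)*3^1*5^(  -  1)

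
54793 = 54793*1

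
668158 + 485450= 1153608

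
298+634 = 932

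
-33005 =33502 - 66507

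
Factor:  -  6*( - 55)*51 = 2^1 *3^2*5^1*11^1*17^1= 16830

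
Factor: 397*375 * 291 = 43322625 = 3^2*5^3*97^1*397^1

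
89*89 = 7921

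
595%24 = 19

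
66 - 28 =38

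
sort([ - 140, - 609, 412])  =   [ - 609, - 140,412]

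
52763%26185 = 393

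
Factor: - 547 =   -  547^1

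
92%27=11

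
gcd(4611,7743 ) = 87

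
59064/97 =608+88/97 = 608.91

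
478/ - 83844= - 239/41922 = - 0.01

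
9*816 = 7344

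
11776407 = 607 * 19401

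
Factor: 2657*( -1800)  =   - 2^3 * 3^2*5^2 * 2657^1 =- 4782600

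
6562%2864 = 834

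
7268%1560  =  1028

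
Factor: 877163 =7^1*29^2* 149^1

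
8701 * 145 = 1261645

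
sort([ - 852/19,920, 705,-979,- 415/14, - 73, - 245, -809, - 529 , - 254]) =[ - 979,-809,-529, - 254, - 245 , - 73, - 852/19 , - 415/14,  705,920 ]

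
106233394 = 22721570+83511824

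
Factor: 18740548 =2^2 *4685137^1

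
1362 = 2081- 719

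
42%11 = 9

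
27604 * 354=9771816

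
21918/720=3653/120 = 30.44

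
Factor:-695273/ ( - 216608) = 2^( -5 )*7^( - 1 )* 719^1=719/224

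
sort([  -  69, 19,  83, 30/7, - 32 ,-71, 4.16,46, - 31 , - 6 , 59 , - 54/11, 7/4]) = [ - 71,- 69,- 32,-31, - 6, - 54/11 , 7/4 , 4.16 , 30/7, 19,46, 59 , 83] 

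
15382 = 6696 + 8686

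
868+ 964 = 1832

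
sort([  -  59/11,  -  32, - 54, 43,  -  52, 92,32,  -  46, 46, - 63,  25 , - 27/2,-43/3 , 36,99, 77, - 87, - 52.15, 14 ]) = [ - 87  , - 63, - 54, - 52.15,  -  52, - 46,  -  32, - 43/3, - 27/2 , - 59/11, 14, 25, 32 , 36,43,  46 , 77, 92,99]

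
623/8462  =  623/8462  =  0.07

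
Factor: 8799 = 3^1 *7^1*419^1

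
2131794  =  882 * 2417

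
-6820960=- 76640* 89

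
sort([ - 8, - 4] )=[ - 8,  -  4] 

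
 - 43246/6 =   -  7208 + 1/3= -7207.67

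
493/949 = 493/949=0.52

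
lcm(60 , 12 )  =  60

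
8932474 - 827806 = 8104668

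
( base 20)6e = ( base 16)86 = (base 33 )42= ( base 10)134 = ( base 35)3t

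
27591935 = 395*69853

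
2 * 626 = 1252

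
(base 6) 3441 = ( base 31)qb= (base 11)683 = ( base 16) 331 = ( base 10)817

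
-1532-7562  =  -9094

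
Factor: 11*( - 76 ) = -2^2*11^1*19^1 =-836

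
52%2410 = 52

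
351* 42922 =15065622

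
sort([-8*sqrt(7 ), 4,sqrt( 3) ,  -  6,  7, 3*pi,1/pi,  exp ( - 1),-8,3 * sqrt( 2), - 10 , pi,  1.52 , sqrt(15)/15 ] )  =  [- 8*sqrt(7 ), - 10, - 8,- 6, sqrt( 15)/15,  1/pi,exp ( - 1), 1.52, sqrt ( 3 ),pi, 4,3*sqrt(2), 7, 3*pi ]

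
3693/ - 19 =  - 195+ 12/19 = - 194.37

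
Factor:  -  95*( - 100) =9500 = 2^2*5^3 * 19^1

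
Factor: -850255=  - 5^1*7^1*17^1* 1429^1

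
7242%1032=18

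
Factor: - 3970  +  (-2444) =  - 6414 = - 2^1*3^1*1069^1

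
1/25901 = 1/25901 = 0.00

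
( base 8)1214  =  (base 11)543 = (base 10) 652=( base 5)10102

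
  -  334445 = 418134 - 752579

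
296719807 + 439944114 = 736663921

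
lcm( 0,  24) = 0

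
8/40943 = 8/40943 = 0.00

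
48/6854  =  24/3427 = 0.01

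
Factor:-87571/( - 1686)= 2^( - 1) * 3^(  -  1) * 11^1*19^1 * 281^( - 1 )*419^1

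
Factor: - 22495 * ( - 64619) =1453604405 = 5^1 * 11^1*19^2 * 179^1*409^1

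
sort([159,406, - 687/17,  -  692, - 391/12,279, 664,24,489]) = [ - 692, - 687/17,-391/12,24,159,279,406, 489, 664]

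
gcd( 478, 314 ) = 2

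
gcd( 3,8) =1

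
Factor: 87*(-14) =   -  1218=- 2^1*3^1*7^1 * 29^1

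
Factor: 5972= 2^2 * 1493^1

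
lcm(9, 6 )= 18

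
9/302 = 9/302 = 0.03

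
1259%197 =77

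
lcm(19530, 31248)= 156240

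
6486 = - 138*(-47 ) 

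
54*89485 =4832190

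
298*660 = 196680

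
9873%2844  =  1341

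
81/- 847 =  - 81/847 = - 0.10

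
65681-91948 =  - 26267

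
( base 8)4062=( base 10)2098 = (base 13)C55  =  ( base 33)1UJ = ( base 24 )3FA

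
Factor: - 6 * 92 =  - 552=- 2^3*3^1 *23^1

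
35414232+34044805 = 69459037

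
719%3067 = 719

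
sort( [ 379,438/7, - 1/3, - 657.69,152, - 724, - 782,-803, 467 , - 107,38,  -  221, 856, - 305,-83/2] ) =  [-803,- 782 ,-724,  -  657.69,  -  305, - 221, - 107, - 83/2,-1/3 , 38,438/7,152, 379,467 , 856 ] 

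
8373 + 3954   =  12327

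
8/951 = 8/951 = 0.01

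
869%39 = 11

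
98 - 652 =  - 554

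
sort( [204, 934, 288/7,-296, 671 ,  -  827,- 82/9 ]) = [ - 827, - 296,  -  82/9,288/7,  204,671, 934] 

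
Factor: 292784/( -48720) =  - 631/105 = - 3^( - 1 )*5^( - 1 )*7^( - 1)*631^1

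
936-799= 137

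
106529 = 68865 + 37664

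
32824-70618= -37794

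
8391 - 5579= 2812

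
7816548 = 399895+7416653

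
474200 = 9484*50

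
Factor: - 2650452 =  - 2^2*3^1*7^1*139^1 * 227^1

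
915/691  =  915/691  =  1.32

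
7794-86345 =-78551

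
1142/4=285 + 1/2 = 285.50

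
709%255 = 199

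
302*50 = 15100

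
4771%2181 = 409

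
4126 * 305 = 1258430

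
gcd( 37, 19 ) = 1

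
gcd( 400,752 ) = 16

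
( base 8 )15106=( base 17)164B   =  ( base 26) 9oi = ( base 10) 6726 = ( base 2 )1101001000110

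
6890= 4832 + 2058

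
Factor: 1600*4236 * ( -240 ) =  -2^12*3^2*5^3*353^1 = - 1626624000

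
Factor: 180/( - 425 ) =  - 2^2*3^2*5^(-1)*17^(-1 )= - 36/85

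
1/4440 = 1/4440 = 0.00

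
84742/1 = 84742 = 84742.00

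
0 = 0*49794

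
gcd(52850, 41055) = 35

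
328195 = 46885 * 7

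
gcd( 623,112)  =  7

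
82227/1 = 82227 = 82227.00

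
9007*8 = 72056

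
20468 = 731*28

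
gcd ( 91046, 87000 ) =2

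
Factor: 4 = 2^2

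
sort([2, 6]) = [2, 6] 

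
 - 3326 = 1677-5003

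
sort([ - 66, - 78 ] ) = [ -78, - 66 ] 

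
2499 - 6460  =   - 3961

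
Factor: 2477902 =2^1*7^1* 379^1 * 467^1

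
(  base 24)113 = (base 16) 25b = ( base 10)603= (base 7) 1521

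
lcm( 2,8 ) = 8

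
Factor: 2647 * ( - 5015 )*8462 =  - 2^1*5^1*17^1*59^1*2647^1 * 4231^1 = - 112330553710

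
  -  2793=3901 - 6694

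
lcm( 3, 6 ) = 6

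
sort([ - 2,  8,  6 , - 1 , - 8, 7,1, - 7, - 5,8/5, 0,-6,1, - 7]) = [ - 8, - 7, - 7,- 6, - 5, - 2,-1, 0, 1, 1, 8/5, 6, 7,8] 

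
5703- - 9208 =14911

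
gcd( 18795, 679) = 7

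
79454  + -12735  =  66719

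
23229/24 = 7743/8 = 967.88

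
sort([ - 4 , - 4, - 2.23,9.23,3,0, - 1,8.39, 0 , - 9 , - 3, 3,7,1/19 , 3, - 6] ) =[ - 9 , -6, - 4,- 4,-3, - 2.23, - 1,0 , 0, 1/19, 3,3, 3,7,8.39,  9.23] 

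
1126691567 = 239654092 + 887037475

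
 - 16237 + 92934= 76697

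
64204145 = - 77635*(-827) 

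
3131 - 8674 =-5543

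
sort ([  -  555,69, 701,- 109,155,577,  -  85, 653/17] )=[  -  555, - 109,-85,653/17, 69,155,577, 701]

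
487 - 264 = 223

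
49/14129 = 49/14129  =  0.00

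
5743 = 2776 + 2967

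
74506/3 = 24835 +1/3 = 24835.33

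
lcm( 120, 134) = 8040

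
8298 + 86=8384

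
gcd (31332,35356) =4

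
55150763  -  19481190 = 35669573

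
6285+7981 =14266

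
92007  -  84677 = 7330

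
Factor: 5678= 2^1*17^1*167^1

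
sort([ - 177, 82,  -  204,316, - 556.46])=[ - 556.46, - 204, - 177,82,316]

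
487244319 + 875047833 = 1362292152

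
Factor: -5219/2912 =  - 2^( - 5)*  7^( - 1)*13^( - 1)*17^1*307^1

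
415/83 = 5 = 5.00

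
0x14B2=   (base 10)5298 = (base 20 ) d4i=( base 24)94I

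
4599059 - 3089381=1509678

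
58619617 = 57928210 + 691407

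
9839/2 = 4919 + 1/2 = 4919.50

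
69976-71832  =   - 1856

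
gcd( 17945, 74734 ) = 1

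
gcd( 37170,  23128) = 826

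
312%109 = 94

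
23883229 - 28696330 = - 4813101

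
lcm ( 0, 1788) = 0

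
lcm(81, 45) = 405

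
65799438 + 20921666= 86721104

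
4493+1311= 5804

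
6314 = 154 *41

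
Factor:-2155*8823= -3^1*5^1*17^1*173^1*431^1 = -19013565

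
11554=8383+3171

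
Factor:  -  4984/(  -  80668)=2^1*43^( - 1) * 67^( - 1)*  89^1 = 178/2881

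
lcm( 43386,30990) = 216930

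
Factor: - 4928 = - 2^6*7^1*11^1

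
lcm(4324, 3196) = 73508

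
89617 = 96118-6501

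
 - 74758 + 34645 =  - 40113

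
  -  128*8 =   -  1024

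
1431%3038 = 1431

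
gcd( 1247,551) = 29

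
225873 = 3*75291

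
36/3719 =36/3719 = 0.01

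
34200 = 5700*6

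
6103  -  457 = 5646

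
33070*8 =264560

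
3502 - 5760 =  - 2258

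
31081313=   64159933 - 33078620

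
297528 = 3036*98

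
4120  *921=3794520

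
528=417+111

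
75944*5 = 379720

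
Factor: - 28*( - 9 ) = 252 = 2^2*3^2* 7^1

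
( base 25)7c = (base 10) 187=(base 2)10111011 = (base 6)511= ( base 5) 1222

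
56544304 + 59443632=115987936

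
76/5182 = 38/2591 =0.01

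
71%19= 14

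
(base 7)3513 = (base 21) 2j3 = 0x504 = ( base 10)1284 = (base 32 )184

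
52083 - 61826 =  -9743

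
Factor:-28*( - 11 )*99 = 2^2*3^2*7^1*11^2=30492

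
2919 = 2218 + 701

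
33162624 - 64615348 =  - 31452724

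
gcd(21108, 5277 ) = 5277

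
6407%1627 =1526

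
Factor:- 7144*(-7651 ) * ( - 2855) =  - 2^3* 5^1*7^1*19^1*47^1*571^1*1093^1 = - 156050714120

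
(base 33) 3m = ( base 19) 67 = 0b1111001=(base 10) 121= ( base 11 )100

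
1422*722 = 1026684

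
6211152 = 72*86266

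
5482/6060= 2741/3030  =  0.90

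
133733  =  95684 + 38049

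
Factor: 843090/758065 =2^1*3^1*7^( - 1 ) *11^(- 2 )*157^1 = 942/847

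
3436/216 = 859/54= 15.91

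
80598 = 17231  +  63367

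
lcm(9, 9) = 9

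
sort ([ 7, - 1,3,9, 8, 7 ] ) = [ - 1,3, 7, 7,8, 9 ] 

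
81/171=9/19 = 0.47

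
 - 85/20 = -17/4 =- 4.25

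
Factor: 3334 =2^1 * 1667^1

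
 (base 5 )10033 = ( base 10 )643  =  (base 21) 19d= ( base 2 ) 1010000011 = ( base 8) 1203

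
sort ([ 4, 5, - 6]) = [ - 6,4,5 ] 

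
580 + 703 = 1283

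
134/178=67/89 = 0.75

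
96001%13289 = 2978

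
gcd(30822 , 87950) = 2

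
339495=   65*5223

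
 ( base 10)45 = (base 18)29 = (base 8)55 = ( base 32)1D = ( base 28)1H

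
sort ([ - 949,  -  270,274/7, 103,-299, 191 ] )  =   [ - 949,-299,- 270, 274/7, 103, 191] 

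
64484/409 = 157 + 271/409 = 157.66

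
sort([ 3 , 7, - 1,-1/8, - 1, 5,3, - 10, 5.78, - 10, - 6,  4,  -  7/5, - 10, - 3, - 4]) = [ -10, - 10, - 10 , - 6, - 4, - 3 , - 7/5, - 1 , - 1, - 1/8,3,3,4,  5,5.78,7 ] 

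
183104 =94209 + 88895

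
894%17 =10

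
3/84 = 1/28=0.04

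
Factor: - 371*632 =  - 2^3*  7^1*53^1  *  79^1 = - 234472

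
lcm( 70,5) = 70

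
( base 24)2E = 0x3E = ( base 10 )62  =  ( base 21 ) 2K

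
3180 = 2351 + 829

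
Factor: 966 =2^1*3^1*7^1*23^1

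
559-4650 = -4091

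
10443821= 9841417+602404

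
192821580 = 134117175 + 58704405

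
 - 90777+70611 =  - 20166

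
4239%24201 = 4239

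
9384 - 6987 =2397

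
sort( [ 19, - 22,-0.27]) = [ - 22,-0.27, 19]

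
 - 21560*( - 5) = 107800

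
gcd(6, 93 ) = 3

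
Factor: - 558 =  - 2^1  *3^2*31^1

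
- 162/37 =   -  162/37 = - 4.38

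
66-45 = 21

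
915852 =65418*14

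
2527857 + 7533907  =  10061764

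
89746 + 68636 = 158382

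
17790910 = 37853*470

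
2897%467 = 95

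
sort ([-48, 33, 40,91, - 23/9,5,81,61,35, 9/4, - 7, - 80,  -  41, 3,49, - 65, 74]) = [ - 80,-65, - 48,  -  41, - 7,-23/9,9/4, 3, 5, 33, 35,  40, 49, 61, 74, 81,91]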